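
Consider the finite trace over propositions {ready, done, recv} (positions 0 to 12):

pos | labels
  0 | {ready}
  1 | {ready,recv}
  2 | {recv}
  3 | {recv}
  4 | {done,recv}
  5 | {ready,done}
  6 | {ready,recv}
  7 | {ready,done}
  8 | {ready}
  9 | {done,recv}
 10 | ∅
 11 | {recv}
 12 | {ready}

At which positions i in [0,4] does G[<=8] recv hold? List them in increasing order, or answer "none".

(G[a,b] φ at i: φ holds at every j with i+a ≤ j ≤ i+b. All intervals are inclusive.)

Evaluate at each i in [0,4]:
  i=0: ✗ (fails at j=0)
  i=1: ✗ (fails at j=5)
  i=2: ✗ (fails at j=5)
  i=3: ✗ (fails at j=5)
  i=4: ✗ (fails at j=5)

none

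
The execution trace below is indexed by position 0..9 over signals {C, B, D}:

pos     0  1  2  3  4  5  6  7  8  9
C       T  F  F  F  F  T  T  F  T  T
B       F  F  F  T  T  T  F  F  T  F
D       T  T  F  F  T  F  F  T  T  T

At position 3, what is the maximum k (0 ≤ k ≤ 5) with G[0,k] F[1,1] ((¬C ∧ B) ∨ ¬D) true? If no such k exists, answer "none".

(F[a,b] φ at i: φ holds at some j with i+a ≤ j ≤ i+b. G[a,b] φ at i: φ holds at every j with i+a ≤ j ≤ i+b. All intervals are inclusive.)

F[1,1] ((¬C ∧ B) ∨ ¬D) must hold from j=3 onward; find where it first fails.
  j=3: holds
  j=4: holds
  j=5: holds
  j=6: fails
Holds on [3,5], so largest k = 2.

2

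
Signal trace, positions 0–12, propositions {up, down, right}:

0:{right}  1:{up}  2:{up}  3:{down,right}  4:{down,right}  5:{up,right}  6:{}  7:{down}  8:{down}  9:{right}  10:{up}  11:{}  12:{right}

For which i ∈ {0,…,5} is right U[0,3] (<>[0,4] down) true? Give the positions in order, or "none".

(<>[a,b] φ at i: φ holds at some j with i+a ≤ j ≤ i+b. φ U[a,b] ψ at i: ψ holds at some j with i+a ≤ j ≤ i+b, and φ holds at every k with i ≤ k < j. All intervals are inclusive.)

0, 1, 2, 3, 4, 5

Evaluate at each i in [0,5]:
  i=0: ✓ (rhs at j=0)
  i=1: ✓ (rhs at j=1)
  i=2: ✓ (rhs at j=2)
  i=3: ✓ (rhs at j=3)
  i=4: ✓ (rhs at j=4)
  i=5: ✓ (rhs at j=5)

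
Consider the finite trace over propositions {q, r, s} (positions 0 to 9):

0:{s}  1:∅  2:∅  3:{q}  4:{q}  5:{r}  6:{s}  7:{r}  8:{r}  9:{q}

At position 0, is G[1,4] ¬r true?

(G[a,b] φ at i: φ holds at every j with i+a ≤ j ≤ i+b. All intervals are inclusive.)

Check ¬r at every j in [1,4]:
  j=1: true
  j=2: true
  j=3: true
  j=4: true
All positions satisfy it → formula holds.

True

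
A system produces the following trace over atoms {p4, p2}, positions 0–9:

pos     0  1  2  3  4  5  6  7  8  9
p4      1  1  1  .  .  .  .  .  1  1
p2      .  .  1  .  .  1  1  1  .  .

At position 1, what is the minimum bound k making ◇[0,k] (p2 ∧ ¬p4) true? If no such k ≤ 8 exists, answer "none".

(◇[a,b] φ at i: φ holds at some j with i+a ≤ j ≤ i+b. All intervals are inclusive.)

Scan j = 1,2,… for (p2 ∧ ¬p4):
  j=1: fails
  j=2: fails
  j=3: fails
  j=4: fails
  j=5: holds
First hit at j=5, so smallest k = 5-1 = 4.

4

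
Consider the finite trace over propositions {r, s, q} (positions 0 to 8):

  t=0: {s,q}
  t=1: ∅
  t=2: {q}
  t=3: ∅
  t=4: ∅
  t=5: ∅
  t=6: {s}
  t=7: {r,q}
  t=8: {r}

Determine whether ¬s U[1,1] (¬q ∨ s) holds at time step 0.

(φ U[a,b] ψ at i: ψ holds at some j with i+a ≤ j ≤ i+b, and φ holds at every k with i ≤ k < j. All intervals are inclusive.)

Need some j in [1,1] with (¬q ∨ s), and ¬s at every k in [0,j-1].
  j=1: (¬q ∨ s) holds, but ¬s fails at k=0 → not this j.
No j in the window works → until fails.

False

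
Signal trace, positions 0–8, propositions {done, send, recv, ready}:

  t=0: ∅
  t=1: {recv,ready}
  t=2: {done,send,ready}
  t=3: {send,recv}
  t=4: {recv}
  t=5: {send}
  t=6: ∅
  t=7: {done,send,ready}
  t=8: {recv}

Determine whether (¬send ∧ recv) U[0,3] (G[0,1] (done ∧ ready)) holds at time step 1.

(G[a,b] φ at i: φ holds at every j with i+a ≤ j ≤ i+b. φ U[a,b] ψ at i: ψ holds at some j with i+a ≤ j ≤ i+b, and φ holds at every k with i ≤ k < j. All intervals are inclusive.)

No

Need some j in [1,4] with G[0,1] (done ∧ ready), and (¬send ∧ recv) at every k in [1,j-1].
  j=1: G[0,1] (done ∧ ready) — fails at 1.
  j=2: G[0,1] (done ∧ ready) — fails at 3.
  j=3: G[0,1] (done ∧ ready) — fails at 3.
  j=4: G[0,1] (done ∧ ready) — fails at 4.
No j in the window works → until fails.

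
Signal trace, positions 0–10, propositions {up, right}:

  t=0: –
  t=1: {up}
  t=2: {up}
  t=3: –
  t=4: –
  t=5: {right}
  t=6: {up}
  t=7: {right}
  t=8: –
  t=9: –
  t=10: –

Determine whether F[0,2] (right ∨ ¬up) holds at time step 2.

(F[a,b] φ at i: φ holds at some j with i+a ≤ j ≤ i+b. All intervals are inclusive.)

Check (right ∨ ¬up) at each j in [2,4]:
  j=2: false
  j=3: true
  j=4: true
Found at j=3 → formula holds.

True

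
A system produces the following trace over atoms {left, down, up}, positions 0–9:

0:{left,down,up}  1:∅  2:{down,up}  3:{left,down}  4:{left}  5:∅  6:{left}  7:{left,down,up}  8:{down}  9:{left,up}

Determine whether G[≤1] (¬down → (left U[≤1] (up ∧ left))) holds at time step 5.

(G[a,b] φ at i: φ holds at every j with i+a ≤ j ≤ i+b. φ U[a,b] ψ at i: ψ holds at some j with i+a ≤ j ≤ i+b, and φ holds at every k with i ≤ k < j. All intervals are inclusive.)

False

Check (¬down → (left U[≤1] (up ∧ left))) at every j in [5,6]:
  j=5: antecedent true; consequent fails → ✗
  j=6: antecedent true; consequent holds → ✓
Fails at j=5 → formula fails.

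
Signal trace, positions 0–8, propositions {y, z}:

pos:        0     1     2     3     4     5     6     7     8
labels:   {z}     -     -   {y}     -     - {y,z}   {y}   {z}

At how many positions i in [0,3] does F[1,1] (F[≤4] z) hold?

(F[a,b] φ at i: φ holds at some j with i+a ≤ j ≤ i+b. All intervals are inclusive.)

3

Evaluate at each i in [0,3]:
  i=0: ✗ (none in [1,1])
  i=1: ✓ (witness j=2)
  i=2: ✓ (witness j=3)
  i=3: ✓ (witness j=4)
Positions where it holds: {1, 2, 3} → 3.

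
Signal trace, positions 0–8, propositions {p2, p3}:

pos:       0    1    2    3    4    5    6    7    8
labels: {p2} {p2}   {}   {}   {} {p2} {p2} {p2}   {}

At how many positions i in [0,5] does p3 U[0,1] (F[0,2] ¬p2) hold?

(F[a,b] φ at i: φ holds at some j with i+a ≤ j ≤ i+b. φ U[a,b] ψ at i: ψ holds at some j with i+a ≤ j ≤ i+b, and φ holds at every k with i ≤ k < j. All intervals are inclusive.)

Evaluate at each i in [0,5]:
  i=0: ✓ (rhs at j=0)
  i=1: ✓ (rhs at j=1)
  i=2: ✓ (rhs at j=2)
  i=3: ✓ (rhs at j=3)
  i=4: ✓ (rhs at j=4)
  i=5: ✗ (lhs fails at k=5 before rhs at j=6)
Positions where it holds: {0, 1, 2, 3, 4} → 5.

5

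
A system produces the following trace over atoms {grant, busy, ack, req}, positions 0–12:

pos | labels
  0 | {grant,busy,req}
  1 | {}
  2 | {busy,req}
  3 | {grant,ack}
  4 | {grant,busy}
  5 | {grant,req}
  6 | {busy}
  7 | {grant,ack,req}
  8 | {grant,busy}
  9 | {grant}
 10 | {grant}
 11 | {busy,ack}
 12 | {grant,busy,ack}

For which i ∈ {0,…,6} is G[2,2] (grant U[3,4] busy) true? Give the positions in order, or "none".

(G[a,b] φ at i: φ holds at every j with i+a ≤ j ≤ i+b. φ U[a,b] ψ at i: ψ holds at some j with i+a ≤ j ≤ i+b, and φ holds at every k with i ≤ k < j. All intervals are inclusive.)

Evaluate at each i in [0,6]:
  i=0: ✗ (fails at j=2)
  i=1: ✓ (all of [3,3])
  i=2: ✗ (fails at j=4)
  i=3: ✗ (fails at j=5)
  i=4: ✗ (fails at j=6)
  i=5: ✓ (all of [7,7])
  i=6: ✓ (all of [8,8])

1, 5, 6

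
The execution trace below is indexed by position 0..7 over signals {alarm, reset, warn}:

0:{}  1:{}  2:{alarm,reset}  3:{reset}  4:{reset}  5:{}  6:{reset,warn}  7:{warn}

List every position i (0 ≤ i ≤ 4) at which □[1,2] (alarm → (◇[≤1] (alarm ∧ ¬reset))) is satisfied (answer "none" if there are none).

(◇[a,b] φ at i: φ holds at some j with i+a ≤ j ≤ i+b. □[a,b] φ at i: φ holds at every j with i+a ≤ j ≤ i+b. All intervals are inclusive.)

2, 3, 4

Evaluate at each i in [0,4]:
  i=0: ✗ (fails at j=2)
  i=1: ✗ (fails at j=2)
  i=2: ✓ (all of [3,4])
  i=3: ✓ (all of [4,5])
  i=4: ✓ (all of [5,6])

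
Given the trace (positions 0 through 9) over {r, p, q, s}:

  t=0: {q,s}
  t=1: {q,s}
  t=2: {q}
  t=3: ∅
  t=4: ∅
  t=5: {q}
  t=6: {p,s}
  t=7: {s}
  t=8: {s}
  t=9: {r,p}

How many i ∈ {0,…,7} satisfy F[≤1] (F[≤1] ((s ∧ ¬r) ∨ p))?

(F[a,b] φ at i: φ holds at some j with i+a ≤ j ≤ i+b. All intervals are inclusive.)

6

Evaluate at each i in [0,7]:
  i=0: ✓ (witness j=0)
  i=1: ✓ (witness j=1)
  i=2: ✗ (none in [2,3])
  i=3: ✗ (none in [3,4])
  i=4: ✓ (witness j=5)
  i=5: ✓ (witness j=5)
  i=6: ✓ (witness j=6)
  i=7: ✓ (witness j=7)
Positions where it holds: {0, 1, 4, 5, 6, 7} → 6.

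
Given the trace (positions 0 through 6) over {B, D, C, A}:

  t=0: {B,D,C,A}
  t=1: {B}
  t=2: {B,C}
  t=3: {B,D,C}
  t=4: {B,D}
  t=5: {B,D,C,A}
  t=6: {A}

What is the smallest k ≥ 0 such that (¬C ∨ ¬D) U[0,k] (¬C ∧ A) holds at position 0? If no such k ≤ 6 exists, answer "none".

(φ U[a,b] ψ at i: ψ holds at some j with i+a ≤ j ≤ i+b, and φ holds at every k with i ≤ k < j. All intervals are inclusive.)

none

Need earliest j ≥ 0 with (¬C ∧ A), and (¬C ∨ ¬D) at every k in [0,j-1].
  j=0: rhs fails.
  j=1: rhs fails.
  j=2: rhs fails.
  j=3: rhs fails.
  j=4: rhs fails.
  j=5: rhs fails.
  j=6: rhs holds but lhs fails at k=0.
No witness within the range → none.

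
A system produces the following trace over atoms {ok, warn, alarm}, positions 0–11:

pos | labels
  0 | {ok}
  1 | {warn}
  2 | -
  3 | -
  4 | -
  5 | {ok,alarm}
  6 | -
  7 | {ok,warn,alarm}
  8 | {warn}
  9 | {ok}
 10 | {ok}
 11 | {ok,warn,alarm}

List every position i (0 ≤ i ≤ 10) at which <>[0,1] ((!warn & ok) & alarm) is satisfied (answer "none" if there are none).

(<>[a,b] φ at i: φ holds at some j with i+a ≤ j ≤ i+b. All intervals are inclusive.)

4, 5

Evaluate at each i in [0,10]:
  i=0: ✗ (none in [0,1])
  i=1: ✗ (none in [1,2])
  i=2: ✗ (none in [2,3])
  i=3: ✗ (none in [3,4])
  i=4: ✓ (witness j=5)
  i=5: ✓ (witness j=5)
  i=6: ✗ (none in [6,7])
  i=7: ✗ (none in [7,8])
  i=8: ✗ (none in [8,9])
  i=9: ✗ (none in [9,10])
  i=10: ✗ (none in [10,11])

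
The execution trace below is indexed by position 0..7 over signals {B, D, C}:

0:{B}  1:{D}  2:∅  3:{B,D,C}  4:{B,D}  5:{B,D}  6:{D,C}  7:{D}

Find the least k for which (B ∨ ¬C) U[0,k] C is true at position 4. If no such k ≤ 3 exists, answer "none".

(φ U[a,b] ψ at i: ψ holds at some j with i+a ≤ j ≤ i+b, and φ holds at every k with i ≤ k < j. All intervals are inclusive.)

2

Need earliest j ≥ 4 with C, and (B ∨ ¬C) at every k in [4,j-1].
  j=4: rhs fails.
  j=5: rhs fails.
  j=6: rhs holds; lhs holds on [4,5]. k = 2.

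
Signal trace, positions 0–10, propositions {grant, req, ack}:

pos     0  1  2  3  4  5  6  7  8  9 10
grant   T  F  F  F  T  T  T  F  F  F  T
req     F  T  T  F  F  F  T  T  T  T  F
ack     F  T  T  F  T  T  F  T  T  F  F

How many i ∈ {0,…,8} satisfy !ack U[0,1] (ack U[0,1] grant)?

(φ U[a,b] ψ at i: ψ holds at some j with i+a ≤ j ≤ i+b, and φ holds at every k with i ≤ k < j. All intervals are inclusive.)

Evaluate at each i in [0,8]:
  i=0: ✓ (rhs at j=0)
  i=1: ✗ (no rhs in [1,2])
  i=2: ✗ (no rhs in [2,3])
  i=3: ✓ (rhs at j=4; lhs holds on [3,3])
  i=4: ✓ (rhs at j=4)
  i=5: ✓ (rhs at j=5)
  i=6: ✓ (rhs at j=6)
  i=7: ✗ (no rhs in [7,8])
  i=8: ✗ (no rhs in [8,9])
Positions where it holds: {0, 3, 4, 5, 6} → 5.

5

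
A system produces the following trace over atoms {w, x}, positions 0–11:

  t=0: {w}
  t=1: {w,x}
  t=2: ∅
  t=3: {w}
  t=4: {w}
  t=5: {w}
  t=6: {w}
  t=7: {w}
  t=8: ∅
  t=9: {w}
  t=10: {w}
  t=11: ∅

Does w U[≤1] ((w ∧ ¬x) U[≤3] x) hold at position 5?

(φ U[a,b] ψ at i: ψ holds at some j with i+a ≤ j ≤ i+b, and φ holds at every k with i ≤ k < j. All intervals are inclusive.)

No

Need some j in [5,6] with ((w ∧ ¬x) U[≤3] x), and w at every k in [5,j-1].
  j=5: ((w ∧ ¬x) U[≤3] x) — fails.
  j=6: ((w ∧ ¬x) U[≤3] x) — fails.
No j in the window works → until fails.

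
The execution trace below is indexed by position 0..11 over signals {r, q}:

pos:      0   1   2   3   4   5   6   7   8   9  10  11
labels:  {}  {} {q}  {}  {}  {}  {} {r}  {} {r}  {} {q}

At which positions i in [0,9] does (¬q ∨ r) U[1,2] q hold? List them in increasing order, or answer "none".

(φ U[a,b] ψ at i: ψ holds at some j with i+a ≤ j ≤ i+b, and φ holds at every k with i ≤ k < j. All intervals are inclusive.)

0, 1, 9

Evaluate at each i in [0,9]:
  i=0: ✓ (rhs at j=2; lhs holds on [0,1])
  i=1: ✓ (rhs at j=2; lhs holds on [1,1])
  i=2: ✗ (no rhs in [3,4])
  i=3: ✗ (no rhs in [4,5])
  i=4: ✗ (no rhs in [5,6])
  i=5: ✗ (no rhs in [6,7])
  i=6: ✗ (no rhs in [7,8])
  i=7: ✗ (no rhs in [8,9])
  i=8: ✗ (no rhs in [9,10])
  i=9: ✓ (rhs at j=11; lhs holds on [9,10])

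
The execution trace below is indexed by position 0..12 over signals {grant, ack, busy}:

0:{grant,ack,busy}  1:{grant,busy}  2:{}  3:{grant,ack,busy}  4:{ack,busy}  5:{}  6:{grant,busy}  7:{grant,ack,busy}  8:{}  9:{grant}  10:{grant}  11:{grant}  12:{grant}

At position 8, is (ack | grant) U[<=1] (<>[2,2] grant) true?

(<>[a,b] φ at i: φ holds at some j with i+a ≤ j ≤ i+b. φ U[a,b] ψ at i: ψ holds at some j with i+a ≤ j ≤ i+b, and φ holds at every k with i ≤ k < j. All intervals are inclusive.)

Yes

Need some j in [8,9] with <>[2,2] grant, and (ack | grant) at every k in [8,j-1].
  j=8: <>[2,2] grant holds; no prefix to check → satisfied.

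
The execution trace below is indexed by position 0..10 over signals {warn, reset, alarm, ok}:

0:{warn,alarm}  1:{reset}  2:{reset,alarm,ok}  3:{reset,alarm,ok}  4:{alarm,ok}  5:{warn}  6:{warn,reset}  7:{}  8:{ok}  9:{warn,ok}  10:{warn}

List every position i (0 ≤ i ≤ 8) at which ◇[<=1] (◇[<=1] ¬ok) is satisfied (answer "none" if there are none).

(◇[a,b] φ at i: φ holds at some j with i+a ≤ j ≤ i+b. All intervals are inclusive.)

0, 1, 3, 4, 5, 6, 7, 8

Evaluate at each i in [0,8]:
  i=0: ✓ (witness j=0)
  i=1: ✓ (witness j=1)
  i=2: ✗ (none in [2,3])
  i=3: ✓ (witness j=4)
  i=4: ✓ (witness j=4)
  i=5: ✓ (witness j=5)
  i=6: ✓ (witness j=6)
  i=7: ✓ (witness j=7)
  i=8: ✓ (witness j=9)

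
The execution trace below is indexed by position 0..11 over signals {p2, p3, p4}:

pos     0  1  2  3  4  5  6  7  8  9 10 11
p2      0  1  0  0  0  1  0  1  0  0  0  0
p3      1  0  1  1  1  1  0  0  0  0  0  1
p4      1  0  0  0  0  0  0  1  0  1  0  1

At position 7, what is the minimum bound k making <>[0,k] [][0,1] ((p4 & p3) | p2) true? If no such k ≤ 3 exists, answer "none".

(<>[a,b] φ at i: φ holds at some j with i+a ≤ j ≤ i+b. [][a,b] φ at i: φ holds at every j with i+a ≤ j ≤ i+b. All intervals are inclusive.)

none

Scan j = 7,8,… for [][0,1] ((p4 & p3) | p2):
  j=7: fails
  j=8: fails
  j=9: fails
  j=10: fails
No j in [7,10] satisfies it → none.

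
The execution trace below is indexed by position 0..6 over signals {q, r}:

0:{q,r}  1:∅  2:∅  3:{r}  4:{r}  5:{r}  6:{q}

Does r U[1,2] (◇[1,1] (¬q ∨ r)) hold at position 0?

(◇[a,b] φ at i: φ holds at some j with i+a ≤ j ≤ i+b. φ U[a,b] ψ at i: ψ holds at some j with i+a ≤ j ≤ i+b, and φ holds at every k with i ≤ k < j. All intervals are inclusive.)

Need some j in [1,2] with ◇[1,1] (¬q ∨ r), and r at every k in [0,j-1].
  j=1: ◇[1,1] (¬q ∨ r) holds; r holds at every k in [0,0] → satisfied.

True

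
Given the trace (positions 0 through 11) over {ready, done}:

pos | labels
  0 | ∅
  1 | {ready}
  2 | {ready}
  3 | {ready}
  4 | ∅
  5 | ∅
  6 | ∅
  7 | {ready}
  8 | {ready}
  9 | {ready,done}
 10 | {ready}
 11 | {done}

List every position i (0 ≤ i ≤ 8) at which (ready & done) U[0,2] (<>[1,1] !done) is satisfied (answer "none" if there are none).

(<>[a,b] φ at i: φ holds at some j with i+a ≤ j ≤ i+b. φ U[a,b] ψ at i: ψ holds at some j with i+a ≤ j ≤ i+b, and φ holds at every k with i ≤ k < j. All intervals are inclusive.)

0, 1, 2, 3, 4, 5, 6, 7

Evaluate at each i in [0,8]:
  i=0: ✓ (rhs at j=0)
  i=1: ✓ (rhs at j=1)
  i=2: ✓ (rhs at j=2)
  i=3: ✓ (rhs at j=3)
  i=4: ✓ (rhs at j=4)
  i=5: ✓ (rhs at j=5)
  i=6: ✓ (rhs at j=6)
  i=7: ✓ (rhs at j=7)
  i=8: ✗ (lhs fails at k=8 before rhs at j=9)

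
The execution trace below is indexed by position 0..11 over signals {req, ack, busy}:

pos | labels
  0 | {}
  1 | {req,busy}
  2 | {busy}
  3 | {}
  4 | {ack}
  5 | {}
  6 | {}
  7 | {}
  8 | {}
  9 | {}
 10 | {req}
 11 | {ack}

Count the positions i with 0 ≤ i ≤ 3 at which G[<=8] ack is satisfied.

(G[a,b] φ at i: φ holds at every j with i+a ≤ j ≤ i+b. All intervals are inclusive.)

0

Evaluate at each i in [0,3]:
  i=0: ✗ (fails at j=0)
  i=1: ✗ (fails at j=1)
  i=2: ✗ (fails at j=2)
  i=3: ✗ (fails at j=3)
Positions where it holds: {} → 0.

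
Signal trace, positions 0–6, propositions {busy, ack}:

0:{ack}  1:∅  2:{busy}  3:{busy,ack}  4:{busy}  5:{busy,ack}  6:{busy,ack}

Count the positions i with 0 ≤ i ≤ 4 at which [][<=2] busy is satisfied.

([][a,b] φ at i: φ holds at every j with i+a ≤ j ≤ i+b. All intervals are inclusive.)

3

Evaluate at each i in [0,4]:
  i=0: ✗ (fails at j=0)
  i=1: ✗ (fails at j=1)
  i=2: ✓ (all of [2,4])
  i=3: ✓ (all of [3,5])
  i=4: ✓ (all of [4,6])
Positions where it holds: {2, 3, 4} → 3.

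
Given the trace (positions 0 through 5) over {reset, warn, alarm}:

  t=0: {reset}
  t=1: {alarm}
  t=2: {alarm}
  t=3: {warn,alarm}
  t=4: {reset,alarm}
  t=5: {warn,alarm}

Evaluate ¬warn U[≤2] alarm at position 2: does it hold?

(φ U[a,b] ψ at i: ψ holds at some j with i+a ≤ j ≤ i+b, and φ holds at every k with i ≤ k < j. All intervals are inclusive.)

Holds

Need some j in [2,4] with alarm, and ¬warn at every k in [2,j-1].
  j=2: alarm holds; no prefix to check → satisfied.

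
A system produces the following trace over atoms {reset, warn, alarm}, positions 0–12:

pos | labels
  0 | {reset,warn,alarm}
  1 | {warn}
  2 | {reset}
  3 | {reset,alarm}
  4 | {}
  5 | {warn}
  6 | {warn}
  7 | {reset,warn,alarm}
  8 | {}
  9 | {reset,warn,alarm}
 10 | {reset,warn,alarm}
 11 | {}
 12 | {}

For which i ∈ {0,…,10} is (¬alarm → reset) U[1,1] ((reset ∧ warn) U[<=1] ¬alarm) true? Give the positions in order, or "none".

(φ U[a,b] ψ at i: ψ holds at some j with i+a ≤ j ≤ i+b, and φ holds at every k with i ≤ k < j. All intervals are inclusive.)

Evaluate at each i in [0,10]:
  i=0: ✓ (rhs at j=1; lhs holds on [0,0])
  i=1: ✗ (lhs fails at k=1 before rhs at j=2)
  i=2: ✗ (no rhs in [3,3])
  i=3: ✓ (rhs at j=4; lhs holds on [3,3])
  i=4: ✗ (lhs fails at k=4 before rhs at j=5)
  i=5: ✗ (lhs fails at k=5 before rhs at j=6)
  i=6: ✗ (lhs fails at k=6 before rhs at j=7)
  i=7: ✓ (rhs at j=8; lhs holds on [7,7])
  i=8: ✗ (no rhs in [9,9])
  i=9: ✓ (rhs at j=10; lhs holds on [9,9])
  i=10: ✓ (rhs at j=11; lhs holds on [10,10])

0, 3, 7, 9, 10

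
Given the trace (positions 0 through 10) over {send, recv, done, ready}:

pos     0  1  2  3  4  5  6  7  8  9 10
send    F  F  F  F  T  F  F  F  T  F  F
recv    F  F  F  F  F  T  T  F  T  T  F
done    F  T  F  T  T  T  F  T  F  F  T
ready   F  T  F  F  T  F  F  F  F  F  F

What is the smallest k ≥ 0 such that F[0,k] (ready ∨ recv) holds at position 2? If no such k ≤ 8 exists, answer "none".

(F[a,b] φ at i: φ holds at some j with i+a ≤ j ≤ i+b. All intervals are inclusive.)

2

Scan j = 2,3,… for (ready ∨ recv):
  j=2: fails
  j=3: fails
  j=4: holds
First hit at j=4, so smallest k = 4-2 = 2.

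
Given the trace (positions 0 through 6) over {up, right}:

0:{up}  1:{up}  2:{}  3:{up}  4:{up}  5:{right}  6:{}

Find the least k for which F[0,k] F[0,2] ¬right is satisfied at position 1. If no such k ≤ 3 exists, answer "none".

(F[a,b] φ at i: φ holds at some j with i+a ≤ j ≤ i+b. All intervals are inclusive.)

Scan j = 1,2,… for F[0,2] ¬right:
  j=1: holds
First hit at j=1, so smallest k = 1-1 = 0.

0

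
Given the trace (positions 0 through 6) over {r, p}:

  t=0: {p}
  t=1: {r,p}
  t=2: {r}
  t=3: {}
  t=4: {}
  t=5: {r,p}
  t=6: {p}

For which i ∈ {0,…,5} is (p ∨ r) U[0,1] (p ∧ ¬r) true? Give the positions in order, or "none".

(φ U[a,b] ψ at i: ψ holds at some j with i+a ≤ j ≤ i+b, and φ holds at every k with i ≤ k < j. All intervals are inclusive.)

Evaluate at each i in [0,5]:
  i=0: ✓ (rhs at j=0)
  i=1: ✗ (no rhs in [1,2])
  i=2: ✗ (no rhs in [2,3])
  i=3: ✗ (no rhs in [3,4])
  i=4: ✗ (no rhs in [4,5])
  i=5: ✓ (rhs at j=6; lhs holds on [5,5])

0, 5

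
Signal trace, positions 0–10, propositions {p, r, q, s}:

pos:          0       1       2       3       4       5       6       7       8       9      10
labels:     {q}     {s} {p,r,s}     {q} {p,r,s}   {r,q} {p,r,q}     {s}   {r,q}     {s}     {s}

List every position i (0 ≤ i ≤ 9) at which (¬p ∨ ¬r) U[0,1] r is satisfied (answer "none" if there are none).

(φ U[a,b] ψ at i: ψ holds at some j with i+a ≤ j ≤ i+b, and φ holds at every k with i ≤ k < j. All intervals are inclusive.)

Evaluate at each i in [0,9]:
  i=0: ✗ (no rhs in [0,1])
  i=1: ✓ (rhs at j=2; lhs holds on [1,1])
  i=2: ✓ (rhs at j=2)
  i=3: ✓ (rhs at j=4; lhs holds on [3,3])
  i=4: ✓ (rhs at j=4)
  i=5: ✓ (rhs at j=5)
  i=6: ✓ (rhs at j=6)
  i=7: ✓ (rhs at j=8; lhs holds on [7,7])
  i=8: ✓ (rhs at j=8)
  i=9: ✗ (no rhs in [9,10])

1, 2, 3, 4, 5, 6, 7, 8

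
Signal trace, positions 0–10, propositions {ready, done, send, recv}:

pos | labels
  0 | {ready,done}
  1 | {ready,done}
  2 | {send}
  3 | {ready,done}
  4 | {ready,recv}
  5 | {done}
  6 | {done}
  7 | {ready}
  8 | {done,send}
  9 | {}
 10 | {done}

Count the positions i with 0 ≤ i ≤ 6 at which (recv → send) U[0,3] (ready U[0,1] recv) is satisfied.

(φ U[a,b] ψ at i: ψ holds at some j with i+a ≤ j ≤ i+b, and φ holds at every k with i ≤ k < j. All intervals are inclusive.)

5

Evaluate at each i in [0,6]:
  i=0: ✓ (rhs at j=3; lhs holds on [0,2])
  i=1: ✓ (rhs at j=3; lhs holds on [1,2])
  i=2: ✓ (rhs at j=3; lhs holds on [2,2])
  i=3: ✓ (rhs at j=3)
  i=4: ✓ (rhs at j=4)
  i=5: ✗ (no rhs in [5,8])
  i=6: ✗ (no rhs in [6,9])
Positions where it holds: {0, 1, 2, 3, 4} → 5.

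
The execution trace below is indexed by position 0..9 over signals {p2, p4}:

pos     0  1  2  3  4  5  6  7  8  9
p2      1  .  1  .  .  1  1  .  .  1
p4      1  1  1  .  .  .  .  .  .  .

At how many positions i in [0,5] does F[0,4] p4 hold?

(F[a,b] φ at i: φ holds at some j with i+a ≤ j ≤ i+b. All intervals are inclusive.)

3

Evaluate at each i in [0,5]:
  i=0: ✓ (witness j=0)
  i=1: ✓ (witness j=1)
  i=2: ✓ (witness j=2)
  i=3: ✗ (none in [3,7])
  i=4: ✗ (none in [4,8])
  i=5: ✗ (none in [5,9])
Positions where it holds: {0, 1, 2} → 3.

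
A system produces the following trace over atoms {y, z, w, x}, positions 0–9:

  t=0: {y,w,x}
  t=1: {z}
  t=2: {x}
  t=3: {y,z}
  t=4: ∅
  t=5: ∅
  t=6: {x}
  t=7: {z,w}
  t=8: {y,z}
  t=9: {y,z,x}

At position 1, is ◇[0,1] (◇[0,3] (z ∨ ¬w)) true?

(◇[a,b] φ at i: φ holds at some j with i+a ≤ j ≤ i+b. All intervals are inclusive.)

Check ◇[0,3] (z ∨ ¬w) at each j in [1,2]:
  j=1: holds (witness at 1)
  j=2: holds (witness at 2)
Found at j=1 → formula holds.

True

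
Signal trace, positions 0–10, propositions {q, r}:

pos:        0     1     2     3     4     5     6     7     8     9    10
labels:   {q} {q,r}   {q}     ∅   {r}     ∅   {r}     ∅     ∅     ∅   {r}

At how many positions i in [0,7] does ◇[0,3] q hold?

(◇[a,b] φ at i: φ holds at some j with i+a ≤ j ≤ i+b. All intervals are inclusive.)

Evaluate at each i in [0,7]:
  i=0: ✓ (witness j=0)
  i=1: ✓ (witness j=1)
  i=2: ✓ (witness j=2)
  i=3: ✗ (none in [3,6])
  i=4: ✗ (none in [4,7])
  i=5: ✗ (none in [5,8])
  i=6: ✗ (none in [6,9])
  i=7: ✗ (none in [7,10])
Positions where it holds: {0, 1, 2} → 3.

3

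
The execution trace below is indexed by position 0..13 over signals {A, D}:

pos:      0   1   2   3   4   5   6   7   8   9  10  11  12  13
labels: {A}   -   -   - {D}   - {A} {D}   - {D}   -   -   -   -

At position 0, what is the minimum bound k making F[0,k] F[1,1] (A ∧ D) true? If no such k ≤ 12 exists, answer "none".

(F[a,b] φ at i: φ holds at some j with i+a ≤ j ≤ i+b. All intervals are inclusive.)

none

Scan j = 0,1,… for F[1,1] (A ∧ D):
  j=0: fails
  j=1: fails
  j=2: fails
  j=3: fails
  j=4: fails
  j=5: fails
  j=6: fails
  j=7: fails
  j=8: fails
  j=9: fails
  j=10: fails
  j=11: fails
  j=12: fails
No j in [0,12] satisfies it → none.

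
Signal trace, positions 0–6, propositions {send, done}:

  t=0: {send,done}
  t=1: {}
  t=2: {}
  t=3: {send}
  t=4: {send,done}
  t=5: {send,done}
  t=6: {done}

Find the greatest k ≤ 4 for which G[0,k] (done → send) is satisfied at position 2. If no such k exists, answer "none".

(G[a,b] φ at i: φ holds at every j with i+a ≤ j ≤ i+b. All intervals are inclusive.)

3

(done → send) must hold from j=2 onward; find where it first fails.
  j=2: holds
  j=3: holds
  j=4: holds
  j=5: holds
  j=6: fails
Holds on [2,5], so largest k = 3.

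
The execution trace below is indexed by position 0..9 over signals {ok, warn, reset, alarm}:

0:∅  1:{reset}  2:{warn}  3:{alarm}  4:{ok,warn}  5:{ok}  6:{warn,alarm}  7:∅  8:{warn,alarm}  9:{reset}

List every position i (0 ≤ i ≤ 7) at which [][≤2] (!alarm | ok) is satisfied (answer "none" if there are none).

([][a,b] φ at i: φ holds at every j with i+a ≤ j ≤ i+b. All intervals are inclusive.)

0

Evaluate at each i in [0,7]:
  i=0: ✓ (all of [0,2])
  i=1: ✗ (fails at j=3)
  i=2: ✗ (fails at j=3)
  i=3: ✗ (fails at j=3)
  i=4: ✗ (fails at j=6)
  i=5: ✗ (fails at j=6)
  i=6: ✗ (fails at j=6)
  i=7: ✗ (fails at j=8)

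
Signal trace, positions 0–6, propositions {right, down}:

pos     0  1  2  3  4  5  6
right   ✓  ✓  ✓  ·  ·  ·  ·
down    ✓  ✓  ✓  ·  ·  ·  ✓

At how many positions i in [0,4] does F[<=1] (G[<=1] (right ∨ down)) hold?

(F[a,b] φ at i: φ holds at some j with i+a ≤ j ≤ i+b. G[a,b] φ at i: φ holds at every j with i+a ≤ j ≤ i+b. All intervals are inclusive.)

Evaluate at each i in [0,4]:
  i=0: ✓ (witness j=0)
  i=1: ✓ (witness j=1)
  i=2: ✗ (none in [2,3])
  i=3: ✗ (none in [3,4])
  i=4: ✗ (none in [4,5])
Positions where it holds: {0, 1} → 2.

2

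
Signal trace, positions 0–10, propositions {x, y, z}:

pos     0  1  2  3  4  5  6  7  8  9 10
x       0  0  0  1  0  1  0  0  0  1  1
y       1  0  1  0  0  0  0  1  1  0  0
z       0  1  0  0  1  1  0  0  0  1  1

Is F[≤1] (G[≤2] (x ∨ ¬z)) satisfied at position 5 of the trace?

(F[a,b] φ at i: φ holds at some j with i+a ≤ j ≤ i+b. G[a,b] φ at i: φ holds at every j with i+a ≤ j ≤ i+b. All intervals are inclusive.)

Check G[≤2] (x ∨ ¬z) at each j in [5,6]:
  j=5: holds on [5,7]
  j=6: holds on [6,8]
Found at j=5 → formula holds.

Yes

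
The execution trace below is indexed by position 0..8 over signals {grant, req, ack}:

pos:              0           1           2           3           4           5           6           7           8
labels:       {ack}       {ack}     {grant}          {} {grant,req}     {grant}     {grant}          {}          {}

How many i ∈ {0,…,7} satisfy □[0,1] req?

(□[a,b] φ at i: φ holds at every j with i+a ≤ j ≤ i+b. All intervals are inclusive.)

Evaluate at each i in [0,7]:
  i=0: ✗ (fails at j=0)
  i=1: ✗ (fails at j=1)
  i=2: ✗ (fails at j=2)
  i=3: ✗ (fails at j=3)
  i=4: ✗ (fails at j=5)
  i=5: ✗ (fails at j=5)
  i=6: ✗ (fails at j=6)
  i=7: ✗ (fails at j=7)
Positions where it holds: {} → 0.

0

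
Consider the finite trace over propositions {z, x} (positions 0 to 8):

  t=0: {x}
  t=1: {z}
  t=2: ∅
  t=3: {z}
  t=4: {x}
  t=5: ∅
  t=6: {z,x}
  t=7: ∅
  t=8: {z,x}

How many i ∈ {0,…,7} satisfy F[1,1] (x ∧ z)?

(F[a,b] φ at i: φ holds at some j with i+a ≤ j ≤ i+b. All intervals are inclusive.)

2

Evaluate at each i in [0,7]:
  i=0: ✗ (none in [1,1])
  i=1: ✗ (none in [2,2])
  i=2: ✗ (none in [3,3])
  i=3: ✗ (none in [4,4])
  i=4: ✗ (none in [5,5])
  i=5: ✓ (witness j=6)
  i=6: ✗ (none in [7,7])
  i=7: ✓ (witness j=8)
Positions where it holds: {5, 7} → 2.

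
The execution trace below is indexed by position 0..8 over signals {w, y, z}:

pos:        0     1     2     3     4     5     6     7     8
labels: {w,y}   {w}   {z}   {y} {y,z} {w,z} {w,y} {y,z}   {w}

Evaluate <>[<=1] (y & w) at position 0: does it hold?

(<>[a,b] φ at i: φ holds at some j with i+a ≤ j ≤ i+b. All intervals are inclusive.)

Check (y & w) at each j in [0,1]:
  j=0: true
  j=1: false
Found at j=0 → formula holds.

True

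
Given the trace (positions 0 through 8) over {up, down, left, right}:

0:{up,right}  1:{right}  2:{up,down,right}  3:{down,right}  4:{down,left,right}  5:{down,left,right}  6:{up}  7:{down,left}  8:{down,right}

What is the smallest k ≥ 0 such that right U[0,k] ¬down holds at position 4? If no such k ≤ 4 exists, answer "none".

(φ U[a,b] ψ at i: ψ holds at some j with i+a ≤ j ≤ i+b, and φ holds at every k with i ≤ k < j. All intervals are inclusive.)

2

Need earliest j ≥ 4 with ¬down, and right at every k in [4,j-1].
  j=4: rhs fails.
  j=5: rhs fails.
  j=6: rhs holds; lhs holds on [4,5]. k = 2.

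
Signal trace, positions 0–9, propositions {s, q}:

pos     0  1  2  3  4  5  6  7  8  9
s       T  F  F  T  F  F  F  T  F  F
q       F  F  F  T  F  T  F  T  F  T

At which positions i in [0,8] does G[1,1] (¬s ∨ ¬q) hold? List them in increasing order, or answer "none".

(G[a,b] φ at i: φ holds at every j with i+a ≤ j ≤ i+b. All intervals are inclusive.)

0, 1, 3, 4, 5, 7, 8

Evaluate at each i in [0,8]:
  i=0: ✓ (all of [1,1])
  i=1: ✓ (all of [2,2])
  i=2: ✗ (fails at j=3)
  i=3: ✓ (all of [4,4])
  i=4: ✓ (all of [5,5])
  i=5: ✓ (all of [6,6])
  i=6: ✗ (fails at j=7)
  i=7: ✓ (all of [8,8])
  i=8: ✓ (all of [9,9])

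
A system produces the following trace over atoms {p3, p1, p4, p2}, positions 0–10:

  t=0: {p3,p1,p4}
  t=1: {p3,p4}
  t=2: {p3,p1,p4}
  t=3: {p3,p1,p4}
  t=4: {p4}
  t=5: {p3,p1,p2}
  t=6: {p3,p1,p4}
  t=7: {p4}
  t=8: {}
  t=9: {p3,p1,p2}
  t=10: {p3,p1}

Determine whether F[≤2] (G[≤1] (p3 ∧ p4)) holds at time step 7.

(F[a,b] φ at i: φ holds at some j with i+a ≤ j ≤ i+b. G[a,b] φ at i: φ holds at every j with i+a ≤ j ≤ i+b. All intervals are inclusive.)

False

Check G[≤1] (p3 ∧ p4) at each j in [7,9]:
  j=7: fails at 7
  j=8: fails at 8
  j=9: fails at 9
No position in the window satisfies it → formula fails.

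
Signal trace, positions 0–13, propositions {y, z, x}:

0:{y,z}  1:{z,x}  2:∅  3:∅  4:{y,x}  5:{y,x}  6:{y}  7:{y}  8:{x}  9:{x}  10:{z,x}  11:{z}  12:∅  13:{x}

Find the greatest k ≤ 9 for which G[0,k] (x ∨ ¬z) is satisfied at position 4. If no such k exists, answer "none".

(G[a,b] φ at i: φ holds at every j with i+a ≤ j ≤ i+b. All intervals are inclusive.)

(x ∨ ¬z) must hold from j=4 onward; find where it first fails.
  j=4: holds
  j=5: holds
  j=6: holds
  j=7: holds
  j=8: holds
  j=9: holds
  j=10: holds
  j=11: fails
Holds on [4,10], so largest k = 6.

6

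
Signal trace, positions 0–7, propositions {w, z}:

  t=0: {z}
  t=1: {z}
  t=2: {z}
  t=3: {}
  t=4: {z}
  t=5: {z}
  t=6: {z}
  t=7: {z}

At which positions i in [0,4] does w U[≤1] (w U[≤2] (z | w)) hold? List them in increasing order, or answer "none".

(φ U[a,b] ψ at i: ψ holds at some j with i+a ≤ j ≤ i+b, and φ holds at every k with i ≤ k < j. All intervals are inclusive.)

Evaluate at each i in [0,4]:
  i=0: ✓ (rhs at j=0)
  i=1: ✓ (rhs at j=1)
  i=2: ✓ (rhs at j=2)
  i=3: ✗ (lhs fails at k=3 before rhs at j=4)
  i=4: ✓ (rhs at j=4)

0, 1, 2, 4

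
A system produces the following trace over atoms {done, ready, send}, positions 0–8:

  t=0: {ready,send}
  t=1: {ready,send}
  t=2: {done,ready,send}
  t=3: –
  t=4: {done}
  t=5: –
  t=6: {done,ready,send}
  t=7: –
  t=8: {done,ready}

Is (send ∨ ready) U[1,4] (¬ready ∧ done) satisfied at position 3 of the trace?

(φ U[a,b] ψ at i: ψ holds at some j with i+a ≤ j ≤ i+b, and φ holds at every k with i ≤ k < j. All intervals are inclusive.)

No

Need some j in [4,7] with (¬ready ∧ done), and (send ∨ ready) at every k in [3,j-1].
  j=4: (¬ready ∧ done) holds, but (send ∨ ready) fails at k=3 → not this j.
  j=5: (¬ready ∧ done) false.
  j=6: (¬ready ∧ done) false.
  j=7: (¬ready ∧ done) false.
No j in the window works → until fails.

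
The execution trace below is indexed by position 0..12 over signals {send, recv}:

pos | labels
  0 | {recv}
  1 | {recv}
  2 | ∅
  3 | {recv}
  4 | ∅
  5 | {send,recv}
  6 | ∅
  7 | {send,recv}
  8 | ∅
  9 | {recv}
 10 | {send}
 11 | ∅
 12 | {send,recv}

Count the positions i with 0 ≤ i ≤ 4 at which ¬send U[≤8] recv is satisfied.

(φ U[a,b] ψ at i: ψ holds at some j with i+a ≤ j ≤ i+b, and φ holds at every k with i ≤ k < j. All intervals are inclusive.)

5

Evaluate at each i in [0,4]:
  i=0: ✓ (rhs at j=0)
  i=1: ✓ (rhs at j=1)
  i=2: ✓ (rhs at j=3; lhs holds on [2,2])
  i=3: ✓ (rhs at j=3)
  i=4: ✓ (rhs at j=5; lhs holds on [4,4])
Positions where it holds: {0, 1, 2, 3, 4} → 5.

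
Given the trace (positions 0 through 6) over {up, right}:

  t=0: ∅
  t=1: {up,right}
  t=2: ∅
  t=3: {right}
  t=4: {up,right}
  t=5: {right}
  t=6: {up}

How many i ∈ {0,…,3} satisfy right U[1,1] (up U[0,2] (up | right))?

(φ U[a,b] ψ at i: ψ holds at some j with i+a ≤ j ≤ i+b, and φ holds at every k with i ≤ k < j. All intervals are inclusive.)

1

Evaluate at each i in [0,3]:
  i=0: ✗ (lhs fails at k=0 before rhs at j=1)
  i=1: ✗ (no rhs in [2,2])
  i=2: ✗ (lhs fails at k=2 before rhs at j=3)
  i=3: ✓ (rhs at j=4; lhs holds on [3,3])
Positions where it holds: {3} → 1.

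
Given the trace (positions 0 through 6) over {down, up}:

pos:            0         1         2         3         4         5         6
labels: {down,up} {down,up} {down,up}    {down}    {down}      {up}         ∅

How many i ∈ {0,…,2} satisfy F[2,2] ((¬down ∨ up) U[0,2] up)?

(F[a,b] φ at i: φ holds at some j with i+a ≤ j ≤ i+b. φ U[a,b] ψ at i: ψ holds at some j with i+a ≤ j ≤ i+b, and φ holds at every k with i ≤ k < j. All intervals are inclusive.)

Evaluate at each i in [0,2]:
  i=0: ✓ (witness j=2)
  i=1: ✗ (none in [3,3])
  i=2: ✗ (none in [4,4])
Positions where it holds: {0} → 1.

1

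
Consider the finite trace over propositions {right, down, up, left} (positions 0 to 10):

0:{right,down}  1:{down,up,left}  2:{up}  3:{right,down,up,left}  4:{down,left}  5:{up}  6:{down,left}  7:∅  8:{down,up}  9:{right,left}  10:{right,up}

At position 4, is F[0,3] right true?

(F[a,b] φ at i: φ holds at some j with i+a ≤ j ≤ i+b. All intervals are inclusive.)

Does not hold

Check right at each j in [4,7]:
  j=4: false
  j=5: false
  j=6: false
  j=7: false
No position in the window satisfies it → formula fails.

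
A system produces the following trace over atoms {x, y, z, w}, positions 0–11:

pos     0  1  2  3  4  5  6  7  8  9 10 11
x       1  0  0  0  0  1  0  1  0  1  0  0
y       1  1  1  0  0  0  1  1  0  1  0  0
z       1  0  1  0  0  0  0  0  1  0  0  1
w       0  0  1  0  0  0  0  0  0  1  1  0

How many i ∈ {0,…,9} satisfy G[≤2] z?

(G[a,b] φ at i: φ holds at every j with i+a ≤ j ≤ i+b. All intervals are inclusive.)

Evaluate at each i in [0,9]:
  i=0: ✗ (fails at j=1)
  i=1: ✗ (fails at j=1)
  i=2: ✗ (fails at j=3)
  i=3: ✗ (fails at j=3)
  i=4: ✗ (fails at j=4)
  i=5: ✗ (fails at j=5)
  i=6: ✗ (fails at j=6)
  i=7: ✗ (fails at j=7)
  i=8: ✗ (fails at j=9)
  i=9: ✗ (fails at j=9)
Positions where it holds: {} → 0.

0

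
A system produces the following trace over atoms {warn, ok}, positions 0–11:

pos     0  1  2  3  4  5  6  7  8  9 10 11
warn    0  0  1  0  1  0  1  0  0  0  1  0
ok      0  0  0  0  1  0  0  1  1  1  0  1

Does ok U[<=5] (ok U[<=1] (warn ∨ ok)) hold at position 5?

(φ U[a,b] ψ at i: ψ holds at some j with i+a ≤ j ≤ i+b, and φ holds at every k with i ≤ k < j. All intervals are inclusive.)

Does not hold

Need some j in [5,10] with (ok U[<=1] (warn ∨ ok)), and ok at every k in [5,j-1].
  j=5: (ok U[<=1] (warn ∨ ok)) — fails.
  j=6: (ok U[<=1] (warn ∨ ok)) holds, but ok fails at k=5 → not this j.
  j=7: (ok U[<=1] (warn ∨ ok)) holds, but ok fails at k=5 → not this j.
  j=8: (ok U[<=1] (warn ∨ ok)) holds, but ok fails at k=5 → not this j.
  j=9: (ok U[<=1] (warn ∨ ok)) holds, but ok fails at k=5 → not this j.
  j=10: (ok U[<=1] (warn ∨ ok)) holds, but ok fails at k=5 → not this j.
No j in the window works → until fails.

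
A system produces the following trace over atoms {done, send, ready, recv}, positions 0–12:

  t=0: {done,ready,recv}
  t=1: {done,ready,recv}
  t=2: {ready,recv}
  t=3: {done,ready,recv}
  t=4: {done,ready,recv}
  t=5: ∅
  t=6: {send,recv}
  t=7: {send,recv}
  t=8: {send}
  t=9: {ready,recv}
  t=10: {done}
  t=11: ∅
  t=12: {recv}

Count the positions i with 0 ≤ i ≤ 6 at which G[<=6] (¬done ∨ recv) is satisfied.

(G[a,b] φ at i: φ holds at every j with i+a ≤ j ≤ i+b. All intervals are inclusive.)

Evaluate at each i in [0,6]:
  i=0: ✓ (all of [0,6])
  i=1: ✓ (all of [1,7])
  i=2: ✓ (all of [2,8])
  i=3: ✓ (all of [3,9])
  i=4: ✗ (fails at j=10)
  i=5: ✗ (fails at j=10)
  i=6: ✗ (fails at j=10)
Positions where it holds: {0, 1, 2, 3} → 4.

4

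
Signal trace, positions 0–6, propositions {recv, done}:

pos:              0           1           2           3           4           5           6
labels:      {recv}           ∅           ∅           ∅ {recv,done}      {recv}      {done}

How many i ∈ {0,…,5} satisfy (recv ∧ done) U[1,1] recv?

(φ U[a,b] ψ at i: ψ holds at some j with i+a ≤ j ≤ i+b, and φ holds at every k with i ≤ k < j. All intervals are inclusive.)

Evaluate at each i in [0,5]:
  i=0: ✗ (no rhs in [1,1])
  i=1: ✗ (no rhs in [2,2])
  i=2: ✗ (no rhs in [3,3])
  i=3: ✗ (lhs fails at k=3 before rhs at j=4)
  i=4: ✓ (rhs at j=5; lhs holds on [4,4])
  i=5: ✗ (no rhs in [6,6])
Positions where it holds: {4} → 1.

1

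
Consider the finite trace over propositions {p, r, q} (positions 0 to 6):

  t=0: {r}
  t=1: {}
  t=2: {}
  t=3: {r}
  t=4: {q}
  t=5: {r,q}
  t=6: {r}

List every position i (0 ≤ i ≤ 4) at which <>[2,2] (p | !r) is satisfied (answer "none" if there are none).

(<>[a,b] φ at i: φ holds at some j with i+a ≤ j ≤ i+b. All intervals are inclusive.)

Evaluate at each i in [0,4]:
  i=0: ✓ (witness j=2)
  i=1: ✗ (none in [3,3])
  i=2: ✓ (witness j=4)
  i=3: ✗ (none in [5,5])
  i=4: ✗ (none in [6,6])

0, 2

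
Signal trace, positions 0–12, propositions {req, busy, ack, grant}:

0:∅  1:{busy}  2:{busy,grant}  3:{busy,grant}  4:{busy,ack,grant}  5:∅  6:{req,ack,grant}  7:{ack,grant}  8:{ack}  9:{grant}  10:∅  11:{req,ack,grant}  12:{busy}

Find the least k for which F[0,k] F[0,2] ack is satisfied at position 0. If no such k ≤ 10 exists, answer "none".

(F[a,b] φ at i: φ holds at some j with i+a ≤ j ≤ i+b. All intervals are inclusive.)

2

Scan j = 0,1,… for F[0,2] ack:
  j=0: fails
  j=1: fails
  j=2: holds
First hit at j=2, so smallest k = 2-0 = 2.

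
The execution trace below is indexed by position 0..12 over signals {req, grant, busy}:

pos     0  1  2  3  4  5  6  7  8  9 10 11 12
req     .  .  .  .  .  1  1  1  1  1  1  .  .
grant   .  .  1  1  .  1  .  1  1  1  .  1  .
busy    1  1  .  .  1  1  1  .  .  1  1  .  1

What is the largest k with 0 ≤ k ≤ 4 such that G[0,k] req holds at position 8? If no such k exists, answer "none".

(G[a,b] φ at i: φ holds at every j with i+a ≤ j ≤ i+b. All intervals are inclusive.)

req must hold from j=8 onward; find where it first fails.
  j=8: holds
  j=9: holds
  j=10: holds
  j=11: fails
Holds on [8,10], so largest k = 2.

2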